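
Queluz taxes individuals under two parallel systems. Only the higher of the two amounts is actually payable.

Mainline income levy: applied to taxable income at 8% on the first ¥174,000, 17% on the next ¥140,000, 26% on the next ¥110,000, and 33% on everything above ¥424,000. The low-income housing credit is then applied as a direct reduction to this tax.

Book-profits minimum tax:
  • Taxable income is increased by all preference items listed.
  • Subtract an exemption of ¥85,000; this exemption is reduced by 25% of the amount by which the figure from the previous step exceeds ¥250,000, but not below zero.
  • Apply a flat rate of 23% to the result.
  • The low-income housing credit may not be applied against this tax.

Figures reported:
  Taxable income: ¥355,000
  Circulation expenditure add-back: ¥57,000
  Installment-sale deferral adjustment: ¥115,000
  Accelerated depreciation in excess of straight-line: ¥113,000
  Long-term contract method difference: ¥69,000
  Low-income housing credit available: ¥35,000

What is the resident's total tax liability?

Mainline income levy:
  ¥174,000 × 8% = ¥13,920
  ¥140,000 × 17% = ¥23,800
  ¥41,000 × 26% = ¥10,660
  → ¥48,380
  Less low-income housing credit ¥35,000 → ¥13,380

Book-profits minimum tax:
  Adjusted income: ¥355,000 + ¥57,000 + ¥115,000 + ¥113,000 + ¥69,000 = ¥709,000
  Exemption: 25% × (¥709,000 − ¥250,000) = ¥114,750 ≥ ¥85,000, so the exemption is fully phased out
  Base: ¥709,000 − ¥0 = ¥709,000
  ¥709,000 × 23% = ¥163,070

¥163,070 > ¥13,380, so the book-profits minimum tax is the binding amount.

¥163,070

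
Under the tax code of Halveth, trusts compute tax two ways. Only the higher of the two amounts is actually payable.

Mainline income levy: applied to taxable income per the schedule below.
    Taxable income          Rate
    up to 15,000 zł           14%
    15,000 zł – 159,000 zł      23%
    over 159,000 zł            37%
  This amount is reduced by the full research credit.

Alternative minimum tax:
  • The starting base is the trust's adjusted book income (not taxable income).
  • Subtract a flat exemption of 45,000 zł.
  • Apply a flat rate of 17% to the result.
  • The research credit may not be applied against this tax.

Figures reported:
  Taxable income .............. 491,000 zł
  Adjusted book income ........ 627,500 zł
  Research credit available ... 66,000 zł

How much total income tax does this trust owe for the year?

Alternative minimum tax:
  Base (adjusted book income): 627,500 zł
  Less exemption 45,000 zł → base 582,500 zł
  582,500 zł × 17% = 99,025 zł

Mainline income levy:
  15,000 zł × 14% = 2,100 zł
  144,000 zł × 23% = 33,120 zł
  332,000 zł × 37% = 122,840 zł
  → 158,060 zł
  Less research credit 66,000 zł → 92,060 zł

99,025 zł > 92,060 zł, so the alternative minimum tax is the binding amount.

99,025 zł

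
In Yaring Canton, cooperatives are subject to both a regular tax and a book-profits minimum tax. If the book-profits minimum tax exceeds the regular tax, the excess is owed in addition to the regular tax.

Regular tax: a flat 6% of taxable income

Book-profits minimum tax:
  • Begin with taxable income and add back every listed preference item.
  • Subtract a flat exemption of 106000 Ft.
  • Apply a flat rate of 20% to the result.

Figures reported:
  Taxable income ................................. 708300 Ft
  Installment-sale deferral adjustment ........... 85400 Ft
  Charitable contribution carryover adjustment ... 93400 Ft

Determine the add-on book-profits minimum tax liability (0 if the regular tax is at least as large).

Regular tax:
  708300 Ft × 6% = 42498 Ft

Book-profits minimum tax:
  Adjusted income: 708300 Ft + 85400 Ft + 93400 Ft = 887100 Ft
  Less exemption 106000 Ft → base 781100 Ft
  781100 Ft × 20% = 156220 Ft

Excess of book-profits minimum tax over regular tax: 156220 Ft − 42498 Ft = 113722 Ft.

113722 Ft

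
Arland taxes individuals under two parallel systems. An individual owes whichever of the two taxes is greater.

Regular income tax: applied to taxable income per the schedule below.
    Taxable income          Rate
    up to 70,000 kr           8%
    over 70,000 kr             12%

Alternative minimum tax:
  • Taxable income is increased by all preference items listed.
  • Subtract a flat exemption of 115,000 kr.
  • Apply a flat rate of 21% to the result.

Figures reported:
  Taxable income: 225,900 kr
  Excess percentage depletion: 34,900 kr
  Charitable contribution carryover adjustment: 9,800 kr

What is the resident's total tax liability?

32,676 kr

Regular income tax:
  70,000 kr × 8% = 5,600 kr
  155,900 kr × 12% = 18,708 kr
  → 24,308 kr

Alternative minimum tax:
  Adjusted income: 225,900 kr + 34,900 kr + 9,800 kr = 270,600 kr
  Less exemption 115,000 kr → base 155,600 kr
  155,600 kr × 21% = 32,676 kr

32,676 kr > 24,308 kr, so the alternative minimum tax is the binding amount.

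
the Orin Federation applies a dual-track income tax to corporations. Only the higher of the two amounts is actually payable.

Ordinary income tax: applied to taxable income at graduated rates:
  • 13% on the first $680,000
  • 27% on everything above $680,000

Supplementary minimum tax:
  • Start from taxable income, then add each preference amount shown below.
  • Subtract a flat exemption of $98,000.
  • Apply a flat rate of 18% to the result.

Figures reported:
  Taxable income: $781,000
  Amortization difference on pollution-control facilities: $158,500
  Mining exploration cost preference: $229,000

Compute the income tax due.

Supplementary minimum tax:
  Adjusted income: $781,000 + $158,500 + $229,000 = $1,168,500
  Less exemption $98,000 → base $1,070,500
  $1,070,500 × 18% = $192,690

Ordinary income tax:
  $680,000 × 13% = $88,400
  $101,000 × 27% = $27,270
  → $115,670

$192,690 > $115,670, so the supplementary minimum tax is the binding amount.

$192,690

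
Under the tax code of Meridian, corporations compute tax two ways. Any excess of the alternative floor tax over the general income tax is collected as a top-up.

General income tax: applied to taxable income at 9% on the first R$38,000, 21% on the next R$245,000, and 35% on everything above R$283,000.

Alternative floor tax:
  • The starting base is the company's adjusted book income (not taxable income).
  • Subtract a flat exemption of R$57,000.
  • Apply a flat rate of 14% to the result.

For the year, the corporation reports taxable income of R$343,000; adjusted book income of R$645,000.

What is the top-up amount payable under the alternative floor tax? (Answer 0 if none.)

General income tax:
  R$38,000 × 9% = R$3,420
  R$245,000 × 21% = R$51,450
  R$60,000 × 35% = R$21,000
  → R$75,870

Alternative floor tax:
  Base (adjusted book income): R$645,000
  Less exemption R$57,000 → base R$588,000
  R$588,000 × 14% = R$82,320

Excess of alternative floor tax over general income tax: R$82,320 − R$75,870 = R$6,450.

R$6,450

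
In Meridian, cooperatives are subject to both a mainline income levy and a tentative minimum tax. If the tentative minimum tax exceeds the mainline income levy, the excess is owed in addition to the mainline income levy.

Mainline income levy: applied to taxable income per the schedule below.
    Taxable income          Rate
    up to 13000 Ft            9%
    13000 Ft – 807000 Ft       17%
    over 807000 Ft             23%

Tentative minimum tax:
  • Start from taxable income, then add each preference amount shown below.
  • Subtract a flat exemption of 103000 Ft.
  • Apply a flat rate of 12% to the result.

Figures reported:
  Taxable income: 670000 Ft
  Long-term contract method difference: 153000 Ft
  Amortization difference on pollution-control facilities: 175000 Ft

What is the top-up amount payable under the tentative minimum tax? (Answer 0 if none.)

Tentative minimum tax:
  Adjusted income: 670000 Ft + 153000 Ft + 175000 Ft = 998000 Ft
  Less exemption 103000 Ft → base 895000 Ft
  895000 Ft × 12% = 107400 Ft

Mainline income levy:
  13000 Ft × 9% = 1170 Ft
  657000 Ft × 17% = 111690 Ft
  → 112860 Ft

107400 Ft ≤ 112860 Ft, so no add-on is due.

0 Ft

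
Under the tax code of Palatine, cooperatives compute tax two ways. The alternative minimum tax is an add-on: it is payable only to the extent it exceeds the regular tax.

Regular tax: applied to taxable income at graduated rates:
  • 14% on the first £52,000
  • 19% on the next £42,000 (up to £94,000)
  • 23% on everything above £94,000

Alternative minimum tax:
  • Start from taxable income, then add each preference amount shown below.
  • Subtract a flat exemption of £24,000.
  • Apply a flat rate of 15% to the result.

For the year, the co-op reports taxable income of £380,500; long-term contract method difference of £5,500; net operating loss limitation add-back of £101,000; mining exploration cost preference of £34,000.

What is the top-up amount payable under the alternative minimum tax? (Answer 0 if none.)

Alternative minimum tax:
  Adjusted income: £380,500 + £5,500 + £101,000 + £34,000 = £521,000
  Less exemption £24,000 → base £497,000
  £497,000 × 15% = £74,550

Regular tax:
  £52,000 × 14% = £7,280
  £42,000 × 19% = £7,980
  £286,500 × 23% = £65,895
  → £81,155

£74,550 ≤ £81,155, so no add-on is due.

£0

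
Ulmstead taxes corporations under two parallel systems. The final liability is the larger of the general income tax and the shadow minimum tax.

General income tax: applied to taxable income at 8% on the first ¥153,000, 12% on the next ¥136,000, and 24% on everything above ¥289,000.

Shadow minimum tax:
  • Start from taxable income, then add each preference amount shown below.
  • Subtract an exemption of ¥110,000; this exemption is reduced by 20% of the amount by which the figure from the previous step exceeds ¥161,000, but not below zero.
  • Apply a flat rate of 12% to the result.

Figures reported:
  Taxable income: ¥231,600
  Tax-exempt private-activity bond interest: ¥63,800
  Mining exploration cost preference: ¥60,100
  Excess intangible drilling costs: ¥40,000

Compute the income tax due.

Shadow minimum tax:
  Adjusted income: ¥231,600 + ¥63,800 + ¥60,100 + ¥40,000 = ¥395,500
  Exemption: ¥110,000 − 20% × (¥395,500 − ¥161,000) = ¥110,000 − ¥46,900 = ¥63,100
  Base: ¥395,500 − ¥63,100 = ¥332,400
  ¥332,400 × 12% = ¥39,888

General income tax:
  ¥153,000 × 8% = ¥12,240
  ¥78,600 × 12% = ¥9,432
  → ¥21,672

¥39,888 > ¥21,672, so the shadow minimum tax is the binding amount.

¥39,888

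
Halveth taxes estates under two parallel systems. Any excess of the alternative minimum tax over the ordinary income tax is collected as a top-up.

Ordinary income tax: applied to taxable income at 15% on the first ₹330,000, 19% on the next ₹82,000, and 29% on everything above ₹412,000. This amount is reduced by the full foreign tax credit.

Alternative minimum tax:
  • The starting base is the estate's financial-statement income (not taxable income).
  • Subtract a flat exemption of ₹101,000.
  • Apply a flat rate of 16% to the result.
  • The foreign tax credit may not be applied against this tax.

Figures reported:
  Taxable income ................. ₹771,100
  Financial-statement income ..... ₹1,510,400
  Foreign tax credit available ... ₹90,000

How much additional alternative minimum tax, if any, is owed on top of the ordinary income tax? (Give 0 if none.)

₹146,285

Alternative minimum tax:
  Base (financial-statement income): ₹1,510,400
  Less exemption ₹101,000 → base ₹1,409,400
  ₹1,409,400 × 16% = ₹225,504

Ordinary income tax:
  ₹330,000 × 15% = ₹49,500
  ₹82,000 × 19% = ₹15,580
  ₹359,100 × 29% = ₹104,139
  → ₹169,219
  Less foreign tax credit ₹90,000 → ₹79,219

Excess of alternative minimum tax over ordinary income tax: ₹225,504 − ₹79,219 = ₹146,285.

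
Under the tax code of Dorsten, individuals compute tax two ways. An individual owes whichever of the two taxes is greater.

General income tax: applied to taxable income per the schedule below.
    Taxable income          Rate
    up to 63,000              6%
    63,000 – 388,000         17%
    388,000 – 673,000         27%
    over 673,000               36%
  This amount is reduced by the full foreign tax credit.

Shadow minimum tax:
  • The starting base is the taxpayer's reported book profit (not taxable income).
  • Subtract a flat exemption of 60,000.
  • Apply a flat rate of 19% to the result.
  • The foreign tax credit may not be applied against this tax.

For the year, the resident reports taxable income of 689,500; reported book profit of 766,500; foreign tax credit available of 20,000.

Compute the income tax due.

General income tax:
  63,000 × 6% = 3,780
  325,000 × 17% = 55,250
  285,000 × 27% = 76,950
  16,500 × 36% = 5,940
  → 141,920
  Less foreign tax credit 20,000 → 121,920

Shadow minimum tax:
  Base (reported book profit): 766,500
  Less exemption 60,000 → base 706,500
  706,500 × 19% = 134,235

134,235 > 121,920, so the shadow minimum tax is the binding amount.

134,235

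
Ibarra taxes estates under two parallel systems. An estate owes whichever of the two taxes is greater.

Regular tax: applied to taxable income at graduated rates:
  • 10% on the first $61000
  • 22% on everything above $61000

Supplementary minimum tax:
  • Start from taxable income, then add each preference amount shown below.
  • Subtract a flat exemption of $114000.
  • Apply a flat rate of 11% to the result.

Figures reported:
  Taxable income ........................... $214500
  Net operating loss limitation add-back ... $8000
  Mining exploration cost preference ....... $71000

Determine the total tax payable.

Regular tax:
  $61000 × 10% = $6100
  $153500 × 22% = $33770
  → $39870

Supplementary minimum tax:
  Adjusted income: $214500 + $8000 + $71000 = $293500
  Less exemption $114000 → base $179500
  $179500 × 11% = $19745

$39870 > $19745, so the regular tax governs.

$39870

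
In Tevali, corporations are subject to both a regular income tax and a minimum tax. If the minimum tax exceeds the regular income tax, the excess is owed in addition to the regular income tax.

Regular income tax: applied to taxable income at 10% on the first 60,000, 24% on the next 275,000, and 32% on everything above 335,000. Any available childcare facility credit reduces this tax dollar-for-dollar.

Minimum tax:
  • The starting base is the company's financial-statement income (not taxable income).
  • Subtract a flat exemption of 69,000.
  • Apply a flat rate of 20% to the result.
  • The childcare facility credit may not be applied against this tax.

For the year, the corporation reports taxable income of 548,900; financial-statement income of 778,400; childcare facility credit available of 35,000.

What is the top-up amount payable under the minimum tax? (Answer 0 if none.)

Minimum tax:
  Base (financial-statement income): 778,400
  Less exemption 69,000 → base 709,400
  709,400 × 20% = 141,880

Regular income tax:
  60,000 × 10% = 6,000
  275,000 × 24% = 66,000
  213,900 × 32% = 68,448
  → 140,448
  Less childcare facility credit 35,000 → 105,448

Excess of minimum tax over regular income tax: 141,880 − 105,448 = 36,432.

36,432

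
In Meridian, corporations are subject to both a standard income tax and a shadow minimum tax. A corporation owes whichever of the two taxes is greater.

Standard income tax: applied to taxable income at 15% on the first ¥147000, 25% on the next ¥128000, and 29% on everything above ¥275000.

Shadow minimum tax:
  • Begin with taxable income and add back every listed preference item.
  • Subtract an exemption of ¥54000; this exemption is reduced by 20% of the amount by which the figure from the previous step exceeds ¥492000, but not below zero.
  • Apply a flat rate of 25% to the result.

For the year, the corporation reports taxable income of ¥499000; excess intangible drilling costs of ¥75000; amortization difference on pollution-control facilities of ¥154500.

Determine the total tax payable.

¥180450

Shadow minimum tax:
  Adjusted income: ¥499000 + ¥75000 + ¥154500 = ¥728500
  Exemption: ¥54000 − 20% × (¥728500 − ¥492000) = ¥54000 − ¥47300 = ¥6700
  Base: ¥728500 − ¥6700 = ¥721800
  ¥721800 × 25% = ¥180450

Standard income tax:
  ¥147000 × 15% = ¥22050
  ¥128000 × 25% = ¥32000
  ¥224000 × 29% = ¥64960
  → ¥119010

¥180450 > ¥119010, so the shadow minimum tax is the binding amount.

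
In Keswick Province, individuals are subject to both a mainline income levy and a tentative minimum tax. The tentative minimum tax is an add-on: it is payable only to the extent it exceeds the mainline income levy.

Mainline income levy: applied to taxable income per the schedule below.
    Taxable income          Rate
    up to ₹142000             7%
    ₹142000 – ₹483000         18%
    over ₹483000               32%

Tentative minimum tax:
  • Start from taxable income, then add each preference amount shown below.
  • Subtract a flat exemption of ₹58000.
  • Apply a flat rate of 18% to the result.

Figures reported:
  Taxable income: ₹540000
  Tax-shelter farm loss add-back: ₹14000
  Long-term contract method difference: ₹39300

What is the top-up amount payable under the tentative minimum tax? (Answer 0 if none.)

₹6794

Mainline income levy:
  ₹142000 × 7% = ₹9940
  ₹341000 × 18% = ₹61380
  ₹57000 × 32% = ₹18240
  → ₹89560

Tentative minimum tax:
  Adjusted income: ₹540000 + ₹14000 + ₹39300 = ₹593300
  Less exemption ₹58000 → base ₹535300
  ₹535300 × 18% = ₹96354

Excess of tentative minimum tax over mainline income levy: ₹96354 − ₹89560 = ₹6794.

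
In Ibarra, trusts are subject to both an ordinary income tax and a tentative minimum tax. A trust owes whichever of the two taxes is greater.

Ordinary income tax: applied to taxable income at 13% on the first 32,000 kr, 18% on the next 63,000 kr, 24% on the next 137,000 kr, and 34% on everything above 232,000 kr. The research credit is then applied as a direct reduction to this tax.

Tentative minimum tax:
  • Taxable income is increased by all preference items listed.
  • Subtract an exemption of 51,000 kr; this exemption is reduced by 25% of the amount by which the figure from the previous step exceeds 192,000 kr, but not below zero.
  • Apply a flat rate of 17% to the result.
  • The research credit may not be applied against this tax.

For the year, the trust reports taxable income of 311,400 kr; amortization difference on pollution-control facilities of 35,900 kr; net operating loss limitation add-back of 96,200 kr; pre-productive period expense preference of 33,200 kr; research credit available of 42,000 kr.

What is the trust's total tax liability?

81,039 kr

Tentative minimum tax:
  Adjusted income: 311,400 kr + 35,900 kr + 96,200 kr + 33,200 kr = 476,700 kr
  Exemption: 25% × (476,700 kr − 192,000 kr) = 71,175 kr ≥ 51,000 kr, so the exemption is fully phased out
  Base: 476,700 kr − 0 kr = 476,700 kr
  476,700 kr × 17% = 81,039 kr

Ordinary income tax:
  32,000 kr × 13% = 4,160 kr
  63,000 kr × 18% = 11,340 kr
  137,000 kr × 24% = 32,880 kr
  79,400 kr × 34% = 26,996 kr
  → 75,376 kr
  Less research credit 42,000 kr → 33,376 kr

81,039 kr > 33,376 kr, so the tentative minimum tax is the binding amount.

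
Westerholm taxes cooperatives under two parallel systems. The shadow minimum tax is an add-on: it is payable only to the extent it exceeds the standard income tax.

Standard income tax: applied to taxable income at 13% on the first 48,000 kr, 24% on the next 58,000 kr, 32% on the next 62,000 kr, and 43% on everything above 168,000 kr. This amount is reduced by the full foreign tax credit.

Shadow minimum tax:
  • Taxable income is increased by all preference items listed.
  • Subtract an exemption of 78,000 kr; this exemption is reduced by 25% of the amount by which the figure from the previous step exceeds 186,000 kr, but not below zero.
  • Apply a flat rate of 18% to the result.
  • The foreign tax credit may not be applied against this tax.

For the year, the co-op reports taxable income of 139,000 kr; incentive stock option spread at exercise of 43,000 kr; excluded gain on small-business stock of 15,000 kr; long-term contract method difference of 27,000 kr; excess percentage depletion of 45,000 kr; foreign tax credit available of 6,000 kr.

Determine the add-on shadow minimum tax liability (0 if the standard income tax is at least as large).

Standard income tax:
  48,000 kr × 13% = 6,240 kr
  58,000 kr × 24% = 13,920 kr
  33,000 kr × 32% = 10,560 kr
  → 30,720 kr
  Less foreign tax credit 6,000 kr → 24,720 kr

Shadow minimum tax:
  Adjusted income: 139,000 kr + 43,000 kr + 15,000 kr + 27,000 kr + 45,000 kr = 269,000 kr
  Exemption: 78,000 kr − 25% × (269,000 kr − 186,000 kr) = 78,000 kr − 20,750 kr = 57,250 kr
  Base: 269,000 kr − 57,250 kr = 211,750 kr
  211,750 kr × 18% = 38,115 kr

Excess of shadow minimum tax over standard income tax: 38,115 kr − 24,720 kr = 13,395 kr.

13,395 kr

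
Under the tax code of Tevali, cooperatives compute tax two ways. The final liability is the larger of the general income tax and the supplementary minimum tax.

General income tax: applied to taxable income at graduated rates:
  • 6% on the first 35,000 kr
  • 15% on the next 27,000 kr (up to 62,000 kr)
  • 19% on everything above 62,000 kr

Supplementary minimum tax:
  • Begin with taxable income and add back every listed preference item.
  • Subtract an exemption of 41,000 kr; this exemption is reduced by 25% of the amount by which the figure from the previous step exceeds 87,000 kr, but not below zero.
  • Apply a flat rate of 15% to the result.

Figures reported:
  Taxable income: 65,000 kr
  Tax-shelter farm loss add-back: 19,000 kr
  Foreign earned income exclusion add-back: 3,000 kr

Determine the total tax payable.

General income tax:
  35,000 kr × 6% = 2,100 kr
  27,000 kr × 15% = 4,050 kr
  3,000 kr × 19% = 570 kr
  → 6,720 kr

Supplementary minimum tax:
  Adjusted income: 65,000 kr + 19,000 kr + 3,000 kr = 87,000 kr
  Exemption: 87,000 kr ≤ 87,000 kr, so full 41,000 kr applies
  Base: 87,000 kr − 41,000 kr = 46,000 kr
  46,000 kr × 15% = 6,900 kr

6,900 kr > 6,720 kr, so the supplementary minimum tax is the binding amount.

6,900 kr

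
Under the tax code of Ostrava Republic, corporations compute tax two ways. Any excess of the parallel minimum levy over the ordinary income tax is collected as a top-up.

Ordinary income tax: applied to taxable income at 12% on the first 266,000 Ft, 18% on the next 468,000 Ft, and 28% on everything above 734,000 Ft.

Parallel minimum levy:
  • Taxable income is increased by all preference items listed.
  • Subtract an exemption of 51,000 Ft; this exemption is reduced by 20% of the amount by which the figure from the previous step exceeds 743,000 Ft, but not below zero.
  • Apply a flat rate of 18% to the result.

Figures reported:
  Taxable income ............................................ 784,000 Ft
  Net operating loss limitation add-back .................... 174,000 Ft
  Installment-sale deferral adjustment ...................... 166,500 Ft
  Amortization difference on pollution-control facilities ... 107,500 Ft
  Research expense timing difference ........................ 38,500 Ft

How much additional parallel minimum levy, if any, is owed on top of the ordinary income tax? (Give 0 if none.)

Ordinary income tax:
  266,000 Ft × 12% = 31,920 Ft
  468,000 Ft × 18% = 84,240 Ft
  50,000 Ft × 28% = 14,000 Ft
  → 130,160 Ft

Parallel minimum levy:
  Adjusted income: 784,000 Ft + 174,000 Ft + 166,500 Ft + 107,500 Ft + 38,500 Ft = 1,270,500 Ft
  Exemption: 20% × (1,270,500 Ft − 743,000 Ft) = 105,500 Ft ≥ 51,000 Ft, so the exemption is fully phased out
  Base: 1,270,500 Ft − 0 Ft = 1,270,500 Ft
  1,270,500 Ft × 18% = 228,690 Ft

Excess of parallel minimum levy over ordinary income tax: 228,690 Ft − 130,160 Ft = 98,530 Ft.

98,530 Ft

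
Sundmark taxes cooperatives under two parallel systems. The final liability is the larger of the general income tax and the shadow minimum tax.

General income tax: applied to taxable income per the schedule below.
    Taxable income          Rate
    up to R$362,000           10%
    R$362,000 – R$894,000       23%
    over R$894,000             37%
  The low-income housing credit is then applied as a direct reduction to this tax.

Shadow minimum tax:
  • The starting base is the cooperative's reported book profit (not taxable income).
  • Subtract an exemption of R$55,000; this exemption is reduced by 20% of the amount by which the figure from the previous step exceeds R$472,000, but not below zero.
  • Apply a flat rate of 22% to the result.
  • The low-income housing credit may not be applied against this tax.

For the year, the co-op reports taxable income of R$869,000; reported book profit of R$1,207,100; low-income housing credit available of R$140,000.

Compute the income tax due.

R$265,562

Shadow minimum tax:
  Base (reported book profit): R$1,207,100
  Exemption: 20% × (R$1,207,100 − R$472,000) = R$147,020 ≥ R$55,000, so the exemption is fully phased out
  Base: R$1,207,100 − R$0 = R$1,207,100
  R$1,207,100 × 22% = R$265,562

General income tax:
  R$362,000 × 10% = R$36,200
  R$507,000 × 23% = R$116,610
  → R$152,810
  Less low-income housing credit R$140,000 → R$12,810

R$265,562 > R$12,810, so the shadow minimum tax is the binding amount.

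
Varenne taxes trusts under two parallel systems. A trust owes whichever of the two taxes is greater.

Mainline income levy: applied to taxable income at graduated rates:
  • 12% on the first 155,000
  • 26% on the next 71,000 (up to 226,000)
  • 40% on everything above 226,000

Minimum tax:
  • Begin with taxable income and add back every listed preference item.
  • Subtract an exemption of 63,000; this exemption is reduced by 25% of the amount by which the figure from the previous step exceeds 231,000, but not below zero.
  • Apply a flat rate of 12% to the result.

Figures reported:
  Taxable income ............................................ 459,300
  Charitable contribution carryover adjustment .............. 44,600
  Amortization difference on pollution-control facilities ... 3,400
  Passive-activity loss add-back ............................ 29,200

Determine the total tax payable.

Mainline income levy:
  155,000 × 12% = 18,600
  71,000 × 26% = 18,460
  233,300 × 40% = 93,320
  → 130,380

Minimum tax:
  Adjusted income: 459,300 + 44,600 + 3,400 + 29,200 = 536,500
  Exemption: 25% × (536,500 − 231,000) = 76,375 ≥ 63,000, so the exemption is fully phased out
  Base: 536,500 − 0 = 536,500
  536,500 × 12% = 64,380

130,380 > 64,380, so the mainline income levy governs.

130,380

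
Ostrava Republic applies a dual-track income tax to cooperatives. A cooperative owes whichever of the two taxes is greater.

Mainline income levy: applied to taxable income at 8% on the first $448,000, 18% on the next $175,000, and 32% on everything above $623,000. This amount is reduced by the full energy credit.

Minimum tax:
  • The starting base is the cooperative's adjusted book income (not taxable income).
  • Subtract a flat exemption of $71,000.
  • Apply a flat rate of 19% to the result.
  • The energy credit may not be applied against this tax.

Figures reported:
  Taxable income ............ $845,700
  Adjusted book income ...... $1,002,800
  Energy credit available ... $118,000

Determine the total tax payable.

$177,042

Mainline income levy:
  $448,000 × 8% = $35,840
  $175,000 × 18% = $31,500
  $222,700 × 32% = $71,264
  → $138,604
  Less energy credit $118,000 → $20,604

Minimum tax:
  Base (adjusted book income): $1,002,800
  Less exemption $71,000 → base $931,800
  $931,800 × 19% = $177,042

$177,042 > $20,604, so the minimum tax is the binding amount.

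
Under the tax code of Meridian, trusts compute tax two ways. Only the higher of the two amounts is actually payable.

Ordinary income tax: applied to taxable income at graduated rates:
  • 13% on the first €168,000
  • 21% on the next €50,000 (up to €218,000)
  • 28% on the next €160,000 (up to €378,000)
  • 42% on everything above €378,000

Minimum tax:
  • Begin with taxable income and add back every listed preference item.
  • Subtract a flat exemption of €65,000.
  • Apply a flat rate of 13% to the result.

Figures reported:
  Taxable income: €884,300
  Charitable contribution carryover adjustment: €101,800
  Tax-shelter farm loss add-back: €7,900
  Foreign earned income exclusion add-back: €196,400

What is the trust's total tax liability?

€289,786

Minimum tax:
  Adjusted income: €884,300 + €101,800 + €7,900 + €196,400 = €1,190,400
  Less exemption €65,000 → base €1,125,400
  €1,125,400 × 13% = €146,302

Ordinary income tax:
  €168,000 × 13% = €21,840
  €50,000 × 21% = €10,500
  €160,000 × 28% = €44,800
  €506,300 × 42% = €212,646
  → €289,786

€289,786 > €146,302, so the ordinary income tax governs.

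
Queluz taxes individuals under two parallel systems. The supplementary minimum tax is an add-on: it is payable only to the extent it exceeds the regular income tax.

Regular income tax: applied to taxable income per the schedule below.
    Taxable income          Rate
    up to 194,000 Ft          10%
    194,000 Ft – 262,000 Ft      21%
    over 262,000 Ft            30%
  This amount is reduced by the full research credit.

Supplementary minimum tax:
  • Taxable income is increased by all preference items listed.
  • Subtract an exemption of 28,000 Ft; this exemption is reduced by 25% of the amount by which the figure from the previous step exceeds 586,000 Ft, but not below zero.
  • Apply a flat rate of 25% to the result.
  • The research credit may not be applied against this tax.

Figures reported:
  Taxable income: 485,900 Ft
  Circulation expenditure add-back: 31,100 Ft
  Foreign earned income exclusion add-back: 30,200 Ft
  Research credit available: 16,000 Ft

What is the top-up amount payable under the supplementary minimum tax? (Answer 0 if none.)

44,950 Ft

Supplementary minimum tax:
  Adjusted income: 485,900 Ft + 31,100 Ft + 30,200 Ft = 547,200 Ft
  Exemption: 547,200 Ft ≤ 586,000 Ft, so full 28,000 Ft applies
  Base: 547,200 Ft − 28,000 Ft = 519,200 Ft
  519,200 Ft × 25% = 129,800 Ft

Regular income tax:
  194,000 Ft × 10% = 19,400 Ft
  68,000 Ft × 21% = 14,280 Ft
  223,900 Ft × 30% = 67,170 Ft
  → 100,850 Ft
  Less research credit 16,000 Ft → 84,850 Ft

Excess of supplementary minimum tax over regular income tax: 129,800 Ft − 84,850 Ft = 44,950 Ft.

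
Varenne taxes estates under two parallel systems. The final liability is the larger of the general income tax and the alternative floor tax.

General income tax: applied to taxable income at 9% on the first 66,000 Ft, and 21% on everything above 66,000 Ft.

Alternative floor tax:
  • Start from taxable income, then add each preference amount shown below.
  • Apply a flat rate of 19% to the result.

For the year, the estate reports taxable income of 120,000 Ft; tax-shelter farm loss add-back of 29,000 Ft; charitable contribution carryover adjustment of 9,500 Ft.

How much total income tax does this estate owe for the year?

30,115 Ft

Alternative floor tax:
  Adjusted income: 120,000 Ft + 29,000 Ft + 9,500 Ft = 158,500 Ft
  158,500 Ft × 19% = 30,115 Ft

General income tax:
  66,000 Ft × 9% = 5,940 Ft
  54,000 Ft × 21% = 11,340 Ft
  → 17,280 Ft

30,115 Ft > 17,280 Ft, so the alternative floor tax is the binding amount.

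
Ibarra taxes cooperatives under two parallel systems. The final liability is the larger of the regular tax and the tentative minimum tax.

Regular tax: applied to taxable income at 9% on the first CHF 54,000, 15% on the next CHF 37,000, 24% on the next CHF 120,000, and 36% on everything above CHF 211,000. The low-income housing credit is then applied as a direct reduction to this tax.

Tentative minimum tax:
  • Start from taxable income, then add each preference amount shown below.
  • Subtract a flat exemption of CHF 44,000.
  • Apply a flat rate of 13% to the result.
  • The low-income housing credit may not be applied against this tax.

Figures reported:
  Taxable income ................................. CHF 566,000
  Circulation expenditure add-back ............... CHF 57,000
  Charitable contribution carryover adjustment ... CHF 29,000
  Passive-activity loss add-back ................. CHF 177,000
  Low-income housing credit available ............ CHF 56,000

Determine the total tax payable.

Regular tax:
  CHF 54,000 × 9% = CHF 4,860
  CHF 37,000 × 15% = CHF 5,550
  CHF 120,000 × 24% = CHF 28,800
  CHF 355,000 × 36% = CHF 127,800
  → CHF 167,010
  Less low-income housing credit CHF 56,000 → CHF 111,010

Tentative minimum tax:
  Adjusted income: CHF 566,000 + CHF 57,000 + CHF 29,000 + CHF 177,000 = CHF 829,000
  Less exemption CHF 44,000 → base CHF 785,000
  CHF 785,000 × 13% = CHF 102,050

CHF 111,010 > CHF 102,050, so the regular tax governs.

CHF 111,010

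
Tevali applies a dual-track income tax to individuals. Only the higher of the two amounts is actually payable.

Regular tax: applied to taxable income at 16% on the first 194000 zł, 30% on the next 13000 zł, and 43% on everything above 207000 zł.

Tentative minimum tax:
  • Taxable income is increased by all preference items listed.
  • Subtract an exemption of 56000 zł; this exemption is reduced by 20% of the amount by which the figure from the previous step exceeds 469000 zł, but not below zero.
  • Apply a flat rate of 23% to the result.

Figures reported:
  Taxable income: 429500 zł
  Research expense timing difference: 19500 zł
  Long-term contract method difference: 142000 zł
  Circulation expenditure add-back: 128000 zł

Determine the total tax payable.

163990 zł

Regular tax:
  194000 zł × 16% = 31040 zł
  13000 zł × 30% = 3900 zł
  222500 zł × 43% = 95675 zł
  → 130615 zł

Tentative minimum tax:
  Adjusted income: 429500 zł + 19500 zł + 142000 zł + 128000 zł = 719000 zł
  Exemption: 56000 zł − 20% × (719000 zł − 469000 zł) = 56000 zł − 50000 zł = 6000 zł
  Base: 719000 zł − 6000 zł = 713000 zł
  713000 zł × 23% = 163990 zł

163990 zł > 130615 zł, so the tentative minimum tax is the binding amount.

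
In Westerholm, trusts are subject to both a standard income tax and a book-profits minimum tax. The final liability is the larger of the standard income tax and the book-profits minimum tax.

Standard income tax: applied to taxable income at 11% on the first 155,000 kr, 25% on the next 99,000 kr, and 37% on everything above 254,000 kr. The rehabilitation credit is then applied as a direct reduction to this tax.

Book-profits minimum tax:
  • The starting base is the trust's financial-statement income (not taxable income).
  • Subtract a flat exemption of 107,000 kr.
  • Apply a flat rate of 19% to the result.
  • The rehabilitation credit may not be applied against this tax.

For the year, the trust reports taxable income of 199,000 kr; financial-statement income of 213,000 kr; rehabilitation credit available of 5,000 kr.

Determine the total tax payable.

Book-profits minimum tax:
  Base (financial-statement income): 213,000 kr
  Less exemption 107,000 kr → base 106,000 kr
  106,000 kr × 19% = 20,140 kr

Standard income tax:
  155,000 kr × 11% = 17,050 kr
  44,000 kr × 25% = 11,000 kr
  → 28,050 kr
  Less rehabilitation credit 5,000 kr → 23,050 kr

23,050 kr > 20,140 kr, so the standard income tax governs.

23,050 kr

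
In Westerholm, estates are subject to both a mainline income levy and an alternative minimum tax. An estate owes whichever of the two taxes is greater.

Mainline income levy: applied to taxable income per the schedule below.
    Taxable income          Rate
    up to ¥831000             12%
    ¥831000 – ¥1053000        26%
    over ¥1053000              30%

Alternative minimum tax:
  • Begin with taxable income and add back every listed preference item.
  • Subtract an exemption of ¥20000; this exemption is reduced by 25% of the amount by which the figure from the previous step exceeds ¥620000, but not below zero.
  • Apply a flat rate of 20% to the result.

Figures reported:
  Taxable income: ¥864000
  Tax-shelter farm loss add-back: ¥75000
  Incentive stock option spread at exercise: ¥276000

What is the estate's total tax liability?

Alternative minimum tax:
  Adjusted income: ¥864000 + ¥75000 + ¥276000 = ¥1215000
  Exemption: 25% × (¥1215000 − ¥620000) = ¥148750 ≥ ¥20000, so the exemption is fully phased out
  Base: ¥1215000 − ¥0 = ¥1215000
  ¥1215000 × 20% = ¥243000

Mainline income levy:
  ¥831000 × 12% = ¥99720
  ¥33000 × 26% = ¥8580
  → ¥108300

¥243000 > ¥108300, so the alternative minimum tax is the binding amount.

¥243000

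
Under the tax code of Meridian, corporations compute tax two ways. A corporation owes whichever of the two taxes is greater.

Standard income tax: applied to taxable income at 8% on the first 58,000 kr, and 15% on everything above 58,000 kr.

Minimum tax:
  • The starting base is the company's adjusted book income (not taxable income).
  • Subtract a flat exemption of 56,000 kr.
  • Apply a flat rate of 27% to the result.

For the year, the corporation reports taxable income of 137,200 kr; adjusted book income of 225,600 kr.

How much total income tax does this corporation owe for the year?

Standard income tax:
  58,000 kr × 8% = 4,640 kr
  79,200 kr × 15% = 11,880 kr
  → 16,520 kr

Minimum tax:
  Base (adjusted book income): 225,600 kr
  Less exemption 56,000 kr → base 169,600 kr
  169,600 kr × 27% = 45,792 kr

45,792 kr > 16,520 kr, so the minimum tax is the binding amount.

45,792 kr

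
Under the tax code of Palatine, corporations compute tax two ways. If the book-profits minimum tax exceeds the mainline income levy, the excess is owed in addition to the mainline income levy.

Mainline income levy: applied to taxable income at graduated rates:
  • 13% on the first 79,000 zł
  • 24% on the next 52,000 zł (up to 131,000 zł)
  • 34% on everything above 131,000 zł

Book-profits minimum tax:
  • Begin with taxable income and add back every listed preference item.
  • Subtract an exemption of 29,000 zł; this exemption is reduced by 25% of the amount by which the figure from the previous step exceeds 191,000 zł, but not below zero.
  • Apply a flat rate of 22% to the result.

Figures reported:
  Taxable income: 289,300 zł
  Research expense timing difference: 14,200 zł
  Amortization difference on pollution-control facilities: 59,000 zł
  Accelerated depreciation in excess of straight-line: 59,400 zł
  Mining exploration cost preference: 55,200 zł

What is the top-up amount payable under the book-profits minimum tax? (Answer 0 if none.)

Mainline income levy:
  79,000 zł × 13% = 10,270 zł
  52,000 zł × 24% = 12,480 zł
  158,300 zł × 34% = 53,822 zł
  → 76,572 zł

Book-profits minimum tax:
  Adjusted income: 289,300 zł + 14,200 zł + 59,000 zł + 59,400 zł + 55,200 zł = 477,100 zł
  Exemption: 25% × (477,100 zł − 191,000 zł) = 71,525 zł ≥ 29,000 zł, so the exemption is fully phased out
  Base: 477,100 zł − 0 zł = 477,100 zł
  477,100 zł × 22% = 104,962 zł

Excess of book-profits minimum tax over mainline income levy: 104,962 zł − 76,572 zł = 28,390 zł.

28,390 zł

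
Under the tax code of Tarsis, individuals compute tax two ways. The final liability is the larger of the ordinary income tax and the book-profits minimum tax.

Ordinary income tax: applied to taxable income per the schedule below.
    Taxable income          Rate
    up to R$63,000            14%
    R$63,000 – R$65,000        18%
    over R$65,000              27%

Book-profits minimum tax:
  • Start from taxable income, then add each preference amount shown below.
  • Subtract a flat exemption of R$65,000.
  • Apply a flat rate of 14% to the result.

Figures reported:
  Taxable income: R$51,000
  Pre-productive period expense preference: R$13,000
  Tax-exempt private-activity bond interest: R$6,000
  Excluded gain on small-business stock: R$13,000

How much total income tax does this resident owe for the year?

R$7,140

Ordinary income tax:
  R$51,000 × 14% = R$7,140

Book-profits minimum tax:
  Adjusted income: R$51,000 + R$13,000 + R$6,000 + R$13,000 = R$83,000
  Less exemption R$65,000 → base R$18,000
  R$18,000 × 14% = R$2,520

R$7,140 > R$2,520, so the ordinary income tax governs.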